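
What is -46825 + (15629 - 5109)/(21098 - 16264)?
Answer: -113170765/2417 ≈ -46823.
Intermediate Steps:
-46825 + (15629 - 5109)/(21098 - 16264) = -46825 + 10520/4834 = -46825 + 10520*(1/4834) = -46825 + 5260/2417 = -113170765/2417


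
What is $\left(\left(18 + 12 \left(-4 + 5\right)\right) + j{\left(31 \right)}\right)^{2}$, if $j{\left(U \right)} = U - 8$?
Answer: $2809$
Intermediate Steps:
$j{\left(U \right)} = -8 + U$
$\left(\left(18 + 12 \left(-4 + 5\right)\right) + j{\left(31 \right)}\right)^{2} = \left(\left(18 + 12 \left(-4 + 5\right)\right) + \left(-8 + 31\right)\right)^{2} = \left(\left(18 + 12 \cdot 1\right) + 23\right)^{2} = \left(\left(18 + 12\right) + 23\right)^{2} = \left(30 + 23\right)^{2} = 53^{2} = 2809$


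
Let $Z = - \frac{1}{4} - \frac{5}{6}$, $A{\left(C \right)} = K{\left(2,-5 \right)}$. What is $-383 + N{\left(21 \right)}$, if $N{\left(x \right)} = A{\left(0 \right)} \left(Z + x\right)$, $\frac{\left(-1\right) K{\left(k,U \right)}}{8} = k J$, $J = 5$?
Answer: $- \frac{5929}{3} \approx -1976.3$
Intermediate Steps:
$K{\left(k,U \right)} = - 40 k$ ($K{\left(k,U \right)} = - 8 k 5 = - 8 \cdot 5 k = - 40 k$)
$A{\left(C \right)} = -80$ ($A{\left(C \right)} = \left(-40\right) 2 = -80$)
$Z = - \frac{13}{12}$ ($Z = \left(-1\right) \frac{1}{4} - \frac{5}{6} = - \frac{1}{4} - \frac{5}{6} = - \frac{13}{12} \approx -1.0833$)
$N{\left(x \right)} = \frac{260}{3} - 80 x$ ($N{\left(x \right)} = - 80 \left(- \frac{13}{12} + x\right) = \frac{260}{3} - 80 x$)
$-383 + N{\left(21 \right)} = -383 + \left(\frac{260}{3} - 1680\right) = -383 - \frac{4780}{3} = - \frac{5929}{3}$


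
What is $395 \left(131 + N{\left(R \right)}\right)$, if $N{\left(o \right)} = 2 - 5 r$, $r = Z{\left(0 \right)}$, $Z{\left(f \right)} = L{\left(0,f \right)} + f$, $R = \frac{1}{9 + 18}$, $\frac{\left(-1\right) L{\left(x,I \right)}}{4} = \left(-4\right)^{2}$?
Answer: $178935$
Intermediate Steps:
$L{\left(x,I \right)} = -64$ ($L{\left(x,I \right)} = - 4 \left(-4\right)^{2} = \left(-4\right) 16 = -64$)
$R = \frac{1}{27} \approx 0.037037$
$Z{\left(f \right)} = -64 + f$
$r = -64$ ($r = -64 + 0 = -64$)
$N{\left(o \right)} = 322$ ($N{\left(o \right)} = 2 - -320 = 2 + 320 = 322$)
$395 \left(131 + N{\left(R \right)}\right) = 395 \left(131 + 322\right) = 395 \cdot 453 = 178935$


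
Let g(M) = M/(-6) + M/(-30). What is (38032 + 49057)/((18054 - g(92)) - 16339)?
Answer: 435445/8667 ≈ 50.242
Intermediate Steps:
g(M) = -M/5 (g(M) = M*(-⅙) + M*(-1/30) = -M/6 - M/30 = -M/5)
(38032 + 49057)/((18054 - g(92)) - 16339) = (38032 + 49057)/((18054 - (-1)*92/5) - 16339) = 87089/((18054 - 1*(-92/5)) - 16339) = 87089/((18054 + 92/5) - 16339) = 87089/(90362/5 - 16339) = 87089/(8667/5) = 87089*(5/8667) = 435445/8667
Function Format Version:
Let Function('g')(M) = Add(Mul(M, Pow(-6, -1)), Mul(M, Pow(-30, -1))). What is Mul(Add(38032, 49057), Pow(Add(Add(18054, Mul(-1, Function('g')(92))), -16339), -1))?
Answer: Rational(435445, 8667) ≈ 50.242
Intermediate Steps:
Function('g')(M) = Mul(Rational(-1, 5), M) (Function('g')(M) = Add(Mul(M, Rational(-1, 6)), Mul(M, Rational(-1, 30))) = Add(Mul(Rational(-1, 6), M), Mul(Rational(-1, 30), M)) = Mul(Rational(-1, 5), M))
Mul(Add(38032, 49057), Pow(Add(Add(18054, Mul(-1, Function('g')(92))), -16339), -1)) = Mul(Add(38032, 49057), Pow(Add(Add(18054, Mul(-1, Mul(Rational(-1, 5), 92))), -16339), -1)) = Mul(87089, Pow(Add(Add(18054, Mul(-1, Rational(-92, 5))), -16339), -1)) = Mul(87089, Pow(Add(Add(18054, Rational(92, 5)), -16339), -1)) = Mul(87089, Pow(Add(Rational(90362, 5), -16339), -1)) = Mul(87089, Pow(Rational(8667, 5), -1)) = Mul(87089, Rational(5, 8667)) = Rational(435445, 8667)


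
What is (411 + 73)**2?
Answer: 234256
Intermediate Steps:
(411 + 73)**2 = 484**2 = 234256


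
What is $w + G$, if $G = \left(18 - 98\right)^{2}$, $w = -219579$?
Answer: $-213179$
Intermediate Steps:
$G = 6400$ ($G = \left(-80\right)^{2} = 6400$)
$w + G = -219579 + 6400 = -213179$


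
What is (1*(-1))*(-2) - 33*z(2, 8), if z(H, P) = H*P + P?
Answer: -790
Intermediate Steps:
z(H, P) = P + H*P
(1*(-1))*(-2) - 33*z(2, 8) = (1*(-1))*(-2) - 264*(1 + 2) = -1*(-2) - 264*3 = 2 - 33*24 = 2 - 792 = -790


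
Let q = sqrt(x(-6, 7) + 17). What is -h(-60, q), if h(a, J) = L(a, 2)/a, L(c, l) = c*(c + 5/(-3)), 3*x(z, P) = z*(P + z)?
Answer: 185/3 ≈ 61.667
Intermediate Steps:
x(z, P) = z*(P + z)/3 (x(z, P) = (z*(P + z))/3 = z*(P + z)/3)
L(c, l) = c*(-5/3 + c) (L(c, l) = c*(c + 5*(-1/3)) = c*(c - 5/3) = c*(-5/3 + c))
q = sqrt(15) (q = sqrt((1/3)*(-6)*(7 - 6) + 17) = sqrt((1/3)*(-6)*1 + 17) = sqrt(-2 + 17) = sqrt(15) ≈ 3.8730)
h(a, J) = -5/3 + a (h(a, J) = (a*(-5 + 3*a)/3)/a = -5/3 + a)
-h(-60, q) = -(-5/3 - 60) = -1*(-185/3) = 185/3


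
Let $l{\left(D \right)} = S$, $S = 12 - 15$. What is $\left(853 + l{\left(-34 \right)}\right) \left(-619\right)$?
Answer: $-526150$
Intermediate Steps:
$S = -3$ ($S = 12 - 15 = -3$)
$l{\left(D \right)} = -3$
$\left(853 + l{\left(-34 \right)}\right) \left(-619\right) = \left(853 - 3\right) \left(-619\right) = 850 \left(-619\right) = -526150$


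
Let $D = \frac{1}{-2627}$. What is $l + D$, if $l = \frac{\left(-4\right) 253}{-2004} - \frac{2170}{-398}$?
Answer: $\frac{1560159665}{261909273} \approx 5.9569$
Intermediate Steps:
$l = \frac{593932}{99699}$ ($l = \left(-1012\right) \left(- \frac{1}{2004}\right) - - \frac{1085}{199} = \frac{253}{501} + \frac{1085}{199} = \frac{593932}{99699} \approx 5.9573$)
$D = - \frac{1}{2627} \approx -0.00038066$
$l + D = \frac{593932}{99699} - \frac{1}{2627} = \frac{1560159665}{261909273}$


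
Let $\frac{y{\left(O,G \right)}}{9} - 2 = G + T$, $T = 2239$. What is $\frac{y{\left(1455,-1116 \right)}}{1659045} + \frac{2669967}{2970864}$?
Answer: $\frac{33034632589}{36509607888} \approx 0.90482$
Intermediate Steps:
$y{\left(O,G \right)} = 20169 + 9 G$ ($y{\left(O,G \right)} = 18 + 9 \left(G + 2239\right) = 18 + 9 \left(2239 + G\right) = 18 + \left(20151 + 9 G\right) = 20169 + 9 G$)
$\frac{y{\left(1455,-1116 \right)}}{1659045} + \frac{2669967}{2970864} = \frac{20169 + 9 \left(-1116\right)}{1659045} + \frac{2669967}{2970864} = \left(20169 - 10044\right) \frac{1}{1659045} + 2669967 \cdot \frac{1}{2970864} = 10125 \cdot \frac{1}{1659045} + \frac{296663}{330096} = \frac{675}{110603} + \frac{296663}{330096} = \frac{33034632589}{36509607888}$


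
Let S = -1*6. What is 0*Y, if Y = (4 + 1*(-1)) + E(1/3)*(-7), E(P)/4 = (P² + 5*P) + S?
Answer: 0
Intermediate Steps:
S = -6
E(P) = -24 + 4*P² + 20*P (E(P) = 4*((P² + 5*P) - 6) = 4*(-6 + P² + 5*P) = -24 + 4*P² + 20*P)
Y = 1091/9 (Y = (4 + 1*(-1)) + (-24 + 4*(1/3)² + 20/3)*(-7) = (4 - 1) + (-24 + 4*(⅓)² + 20*(⅓))*(-7) = 3 + (-24 + 4*(⅑) + 20/3)*(-7) = 3 + (-24 + 4/9 + 20/3)*(-7) = 3 - 152/9*(-7) = 3 + 1064/9 = 1091/9 ≈ 121.22)
0*Y = 0*(1091/9) = 0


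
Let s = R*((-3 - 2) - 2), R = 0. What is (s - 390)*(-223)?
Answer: 86970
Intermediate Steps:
s = 0 (s = 0*((-3 - 2) - 2) = 0*(-5 - 2) = 0*(-7) = 0)
(s - 390)*(-223) = (0 - 390)*(-223) = -390*(-223) = 86970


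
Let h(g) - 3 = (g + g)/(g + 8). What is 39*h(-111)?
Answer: 20709/103 ≈ 201.06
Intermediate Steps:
h(g) = 3 + 2*g/(8 + g) (h(g) = 3 + (g + g)/(g + 8) = 3 + (2*g)/(8 + g) = 3 + 2*g/(8 + g))
39*h(-111) = 39*((24 + 5*(-111))/(8 - 111)) = 39*((24 - 555)/(-103)) = 39*(-1/103*(-531)) = 39*(531/103) = 20709/103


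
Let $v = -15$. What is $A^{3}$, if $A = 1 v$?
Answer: $-3375$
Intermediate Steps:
$A = -15$ ($A = 1 \left(-15\right) = -15$)
$A^{3} = \left(-15\right)^{3} = -3375$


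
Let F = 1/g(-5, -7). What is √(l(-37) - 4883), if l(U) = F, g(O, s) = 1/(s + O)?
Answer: I*√4895 ≈ 69.964*I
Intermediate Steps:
g(O, s) = 1/(O + s)
F = -12 (F = 1/(1/(-5 - 7)) = 1/(1/(-12)) = 1/(-1/12) = -12)
l(U) = -12
√(l(-37) - 4883) = √(-12 - 4883) = √(-4895) = I*√4895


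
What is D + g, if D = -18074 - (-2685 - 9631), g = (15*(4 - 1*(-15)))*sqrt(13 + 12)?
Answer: -4333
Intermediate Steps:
g = 1425 (g = (15*(4 + 15))*sqrt(25) = (15*19)*5 = 285*5 = 1425)
D = -5758 (D = -18074 - 1*(-12316) = -18074 + 12316 = -5758)
D + g = -5758 + 1425 = -4333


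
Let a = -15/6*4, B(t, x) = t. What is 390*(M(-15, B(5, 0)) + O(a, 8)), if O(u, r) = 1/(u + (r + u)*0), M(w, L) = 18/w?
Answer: -507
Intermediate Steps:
a = -10 (a = -15/6*4 = -3*⅚*4 = -5/2*4 = -10)
O(u, r) = 1/u (O(u, r) = 1/(u + 0) = 1/u)
390*(M(-15, B(5, 0)) + O(a, 8)) = 390*(18/(-15) + 1/(-10)) = 390*(18*(-1/15) - ⅒) = 390*(-6/5 - ⅒) = 390*(-13/10) = -507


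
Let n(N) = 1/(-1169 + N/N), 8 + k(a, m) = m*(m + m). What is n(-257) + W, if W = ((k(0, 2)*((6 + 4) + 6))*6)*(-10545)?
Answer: -1/1168 ≈ -0.00085616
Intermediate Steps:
k(a, m) = -8 + 2*m² (k(a, m) = -8 + m*(m + m) = -8 + m*(2*m) = -8 + 2*m²)
n(N) = -1/1168 (n(N) = 1/(-1169 + 1) = 1/(-1168) = -1/1168)
W = 0 (W = (((-8 + 2*2²)*((6 + 4) + 6))*6)*(-10545) = (((-8 + 2*4)*(10 + 6))*6)*(-10545) = (((-8 + 8)*16)*6)*(-10545) = ((0*16)*6)*(-10545) = (0*6)*(-10545) = 0*(-10545) = 0)
n(-257) + W = -1/1168 + 0 = -1/1168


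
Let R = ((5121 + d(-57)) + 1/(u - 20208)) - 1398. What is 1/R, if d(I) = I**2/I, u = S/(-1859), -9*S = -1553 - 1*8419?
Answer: 37567780/137723479621 ≈ 0.00027278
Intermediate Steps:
S = 1108 (S = -(-1553 - 1*8419)/9 = -(-1553 - 8419)/9 = -1/9*(-9972) = 1108)
u = -1108/1859 (u = 1108/(-1859) = 1108*(-1/1859) = -1108/1859 ≈ -0.59602)
d(I) = I
R = 137723479621/37567780 (R = ((5121 - 57) + 1/(-1108/1859 - 20208)) - 1398 = (5064 + 1/(-37567780/1859)) - 1398 = (5064 - 1859/37567780) - 1398 = 190243236061/37567780 - 1398 = 137723479621/37567780 ≈ 3666.0)
1/R = 1/(137723479621/37567780) = 37567780/137723479621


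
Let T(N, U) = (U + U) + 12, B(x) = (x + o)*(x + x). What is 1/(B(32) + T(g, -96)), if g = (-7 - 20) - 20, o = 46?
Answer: 1/4812 ≈ 0.00020781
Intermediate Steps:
B(x) = 2*x*(46 + x) (B(x) = (x + 46)*(x + x) = (46 + x)*(2*x) = 2*x*(46 + x))
g = -47 (g = -27 - 20 = -47)
T(N, U) = 12 + 2*U (T(N, U) = 2*U + 12 = 12 + 2*U)
1/(B(32) + T(g, -96)) = 1/(2*32*(46 + 32) + (12 + 2*(-96))) = 1/(2*32*78 + (12 - 192)) = 1/(4992 - 180) = 1/4812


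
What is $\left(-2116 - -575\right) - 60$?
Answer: $-1601$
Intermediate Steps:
$\left(-2116 - -575\right) - 60 = \left(-2116 + 575\right) - 60 = -1541 - 60 = -1601$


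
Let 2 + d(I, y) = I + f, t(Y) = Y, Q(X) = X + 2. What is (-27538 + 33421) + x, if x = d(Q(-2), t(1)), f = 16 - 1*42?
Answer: 5855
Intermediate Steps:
Q(X) = 2 + X
f = -26 (f = 16 - 42 = -26)
d(I, y) = -28 + I (d(I, y) = -2 + (I - 26) = -2 + (-26 + I) = -28 + I)
x = -28 (x = -28 + (2 - 2) = -28 + 0 = -28)
(-27538 + 33421) + x = (-27538 + 33421) - 28 = 5883 - 28 = 5855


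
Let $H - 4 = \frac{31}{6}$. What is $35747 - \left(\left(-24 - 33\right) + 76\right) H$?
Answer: $\frac{213437}{6} \approx 35573.0$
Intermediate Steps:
$H = \frac{55}{6}$ ($H = 4 + \frac{31}{6} = \frac{55}{6} \approx 9.1667$)
$35747 - \left(\left(-24 - 33\right) + 76\right) H = 35747 - \left(\left(-24 - 33\right) + 76\right) \frac{55}{6} = 35747 - \left(-57 + 76\right) \frac{55}{6} = 35747 - 19 \cdot \frac{55}{6} = 35747 - \frac{1045}{6} = \frac{213437}{6}$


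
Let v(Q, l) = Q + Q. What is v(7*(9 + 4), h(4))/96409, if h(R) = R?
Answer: 182/96409 ≈ 0.0018878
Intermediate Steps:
v(Q, l) = 2*Q
v(7*(9 + 4), h(4))/96409 = (2*(7*(9 + 4)))/96409 = (2*(7*13))*(1/96409) = (2*91)*(1/96409) = 182*(1/96409) = 182/96409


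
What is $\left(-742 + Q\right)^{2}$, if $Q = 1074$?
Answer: $110224$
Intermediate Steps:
$\left(-742 + Q\right)^{2} = \left(-742 + 1074\right)^{2} = 332^{2} = 110224$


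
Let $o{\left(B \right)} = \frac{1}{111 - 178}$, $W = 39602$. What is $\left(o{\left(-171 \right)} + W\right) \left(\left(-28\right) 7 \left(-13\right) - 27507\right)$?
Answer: $- \frac{66224538347}{67} \approx -9.8843 \cdot 10^{8}$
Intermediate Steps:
$o{\left(B \right)} = - \frac{1}{67}$ ($o{\left(B \right)} = \frac{1}{-67} = - \frac{1}{67}$)
$\left(o{\left(-171 \right)} + W\right) \left(\left(-28\right) 7 \left(-13\right) - 27507\right) = \left(- \frac{1}{67} + 39602\right) \left(\left(-28\right) 7 \left(-13\right) - 27507\right) = \frac{2653333 \left(\left(-196\right) \left(-13\right) - 27507\right)}{67} = \frac{2653333 \left(2548 - 27507\right)}{67} = \frac{2653333}{67} \left(-24959\right) = - \frac{66224538347}{67}$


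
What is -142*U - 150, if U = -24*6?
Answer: 20298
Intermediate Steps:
U = -144
-142*U - 150 = -142*(-144) - 150 = 20448 - 150 = 20298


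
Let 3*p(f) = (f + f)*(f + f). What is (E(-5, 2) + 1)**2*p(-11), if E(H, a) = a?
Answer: 1452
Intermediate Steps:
p(f) = 4*f**2/3 (p(f) = ((f + f)*(f + f))/3 = ((2*f)*(2*f))/3 = (4*f**2)/3 = 4*f**2/3)
(E(-5, 2) + 1)**2*p(-11) = (2 + 1)**2*((4/3)*(-11)**2) = 3**2*((4/3)*121) = 9*(484/3) = 1452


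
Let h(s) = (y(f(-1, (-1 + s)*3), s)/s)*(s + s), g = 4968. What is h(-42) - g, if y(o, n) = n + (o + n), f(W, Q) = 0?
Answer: -5136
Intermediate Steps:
y(o, n) = o + 2*n (y(o, n) = n + (n + o) = o + 2*n)
h(s) = 4*s (h(s) = ((0 + 2*s)/s)*(s + s) = ((2*s)/s)*(2*s) = 2*(2*s) = 4*s)
h(-42) - g = 4*(-42) - 1*4968 = -168 - 4968 = -5136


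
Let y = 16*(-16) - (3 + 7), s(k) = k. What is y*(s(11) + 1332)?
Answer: -357238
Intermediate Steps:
y = -266 (y = -256 - 1*10 = -256 - 10 = -266)
y*(s(11) + 1332) = -266*(11 + 1332) = -266*1343 = -357238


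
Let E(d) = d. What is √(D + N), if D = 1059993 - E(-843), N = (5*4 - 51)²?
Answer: √1061797 ≈ 1030.4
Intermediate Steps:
N = 961 (N = (20 - 51)² = (-31)² = 961)
D = 1060836 (D = 1059993 - 1*(-843) = 1059993 + 843 = 1060836)
√(D + N) = √(1060836 + 961) = √1061797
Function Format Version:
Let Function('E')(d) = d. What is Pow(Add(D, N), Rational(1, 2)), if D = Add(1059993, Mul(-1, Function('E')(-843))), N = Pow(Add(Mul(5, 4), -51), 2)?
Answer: Pow(1061797, Rational(1, 2)) ≈ 1030.4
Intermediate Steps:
N = 961 (N = Pow(Add(20, -51), 2) = Pow(-31, 2) = 961)
D = 1060836 (D = Add(1059993, Mul(-1, -843)) = Add(1059993, 843) = 1060836)
Pow(Add(D, N), Rational(1, 2)) = Pow(Add(1060836, 961), Rational(1, 2)) = Pow(1061797, Rational(1, 2))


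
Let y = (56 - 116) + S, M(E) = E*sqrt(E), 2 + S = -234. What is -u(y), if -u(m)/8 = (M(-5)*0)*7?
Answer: 0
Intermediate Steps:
S = -236 (S = -2 - 234 = -236)
M(E) = E**(3/2)
y = -296 (y = (56 - 116) - 236 = -60 - 236 = -296)
u(m) = 0 (u(m) = -8*(-5)**(3/2)*0*7 = -8*-5*I*sqrt(5)*0*7 = -0*7 = -8*0 = 0)
-u(y) = -1*0 = 0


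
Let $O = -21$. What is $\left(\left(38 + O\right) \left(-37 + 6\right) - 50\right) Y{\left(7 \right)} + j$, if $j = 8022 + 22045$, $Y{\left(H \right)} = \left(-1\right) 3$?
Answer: $31798$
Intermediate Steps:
$Y{\left(H \right)} = -3$
$j = 30067$
$\left(\left(38 + O\right) \left(-37 + 6\right) - 50\right) Y{\left(7 \right)} + j = \left(\left(38 - 21\right) \left(-37 + 6\right) - 50\right) \left(-3\right) + 30067 = \left(17 \left(-31\right) - 50\right) \left(-3\right) + 30067 = \left(-527 - 50\right) \left(-3\right) + 30067 = \left(-577\right) \left(-3\right) + 30067 = 1731 + 30067 = 31798$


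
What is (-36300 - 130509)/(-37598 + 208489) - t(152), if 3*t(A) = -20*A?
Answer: 519008213/512673 ≈ 1012.4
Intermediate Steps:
t(A) = -20*A/3 (t(A) = (-20*A)/3 = -20*A/3)
(-36300 - 130509)/(-37598 + 208489) - t(152) = (-36300 - 130509)/(-37598 + 208489) - (-20)*152/3 = -166809/170891 - 1*(-3040/3) = -166809*1/170891 + 3040/3 = -166809/170891 + 3040/3 = 519008213/512673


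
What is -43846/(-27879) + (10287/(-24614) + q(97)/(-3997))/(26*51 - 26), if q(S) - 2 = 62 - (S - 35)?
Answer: 5606615652422807/3565635037746600 ≈ 1.5724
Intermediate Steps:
q(S) = 99 - S (q(S) = 2 + (62 - (S - 35)) = 2 + (62 - (-35 + S)) = 2 + (62 + (35 - S)) = 2 + (97 - S) = 99 - S)
-43846/(-27879) + (10287/(-24614) + q(97)/(-3997))/(26*51 - 26) = -43846/(-27879) + (10287/(-24614) + (99 - 1*97)/(-3997))/(26*51 - 26) = -43846*(-1/27879) + (10287*(-1/24614) + (99 - 97)*(-1/3997))/(1326 - 26) = 43846/27879 + (-10287/24614 + 2*(-1/3997))/1300 = 43846/27879 + (-10287/24614 - 2/3997)*(1/1300) = 43846/27879 - 41166367/98382158*1/1300 = 43846/27879 - 41166367/127896805400 = 5606615652422807/3565635037746600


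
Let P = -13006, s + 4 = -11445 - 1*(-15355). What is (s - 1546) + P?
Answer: -10646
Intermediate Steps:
s = 3906 (s = -4 + (-11445 - 1*(-15355)) = -4 + (-11445 + 15355) = -4 + 3910 = 3906)
(s - 1546) + P = (3906 - 1546) - 13006 = 2360 - 13006 = -10646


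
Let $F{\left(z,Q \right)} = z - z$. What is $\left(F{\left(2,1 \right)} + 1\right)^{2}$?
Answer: $1$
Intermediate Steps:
$F{\left(z,Q \right)} = 0$
$\left(F{\left(2,1 \right)} + 1\right)^{2} = \left(0 + 1\right)^{2} = 1^{2} = 1$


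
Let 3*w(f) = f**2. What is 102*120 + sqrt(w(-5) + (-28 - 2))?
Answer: 12240 + I*sqrt(195)/3 ≈ 12240.0 + 4.6547*I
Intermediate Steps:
w(f) = f**2/3
102*120 + sqrt(w(-5) + (-28 - 2)) = 102*120 + sqrt((1/3)*(-5)**2 + (-28 - 2)) = 12240 + sqrt((1/3)*25 - 30) = 12240 + sqrt(25/3 - 30) = 12240 + sqrt(-65/3) = 12240 + I*sqrt(195)/3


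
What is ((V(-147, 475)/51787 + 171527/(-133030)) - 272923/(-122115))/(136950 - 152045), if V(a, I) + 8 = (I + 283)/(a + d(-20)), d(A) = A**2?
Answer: -5749714446090821/91796252590586760150 ≈ -6.2636e-5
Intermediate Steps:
V(a, I) = -8 + (283 + I)/(400 + a) (V(a, I) = -8 + (I + 283)/(a + (-20)**2) = -8 + (283 + I)/(a + 400) = -8 + (283 + I)/(400 + a))
((V(-147, 475)/51787 + 171527/(-133030)) - 272923/(-122115))/(136950 - 152045) = ((((-2917 + 475 - 8*(-147))/(400 - 147))/51787 + 171527/(-133030)) - 272923/(-122115))/(136950 - 152045) = ((((-2917 + 475 + 1176)/253)*(1/51787) + 171527*(-1/133030)) - 272923*(-1/122115))/(-15095) = ((((1/253)*(-1266))*(1/51787) - 171527/133030) + 38989/17445)*(-1/15095) = ((-1266/253*1/51787 - 171527/133030) + 38989/17445)*(-1/15095) = ((-1266/13102111 - 171527/133030) + 38989/17445)*(-1/15095) = (-2247534209477/1742973826330 + 38989/17445)*(-1/15095) = (5749714446090821/6081235680065370)*(-1/15095) = -5749714446090821/91796252590586760150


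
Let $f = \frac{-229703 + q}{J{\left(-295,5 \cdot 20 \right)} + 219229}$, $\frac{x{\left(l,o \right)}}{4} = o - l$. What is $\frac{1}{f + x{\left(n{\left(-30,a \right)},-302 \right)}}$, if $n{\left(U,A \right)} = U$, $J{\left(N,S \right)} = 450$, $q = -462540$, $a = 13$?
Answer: $- \frac{219679}{239702995} \approx -0.00091646$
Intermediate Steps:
$x{\left(l,o \right)} = - 4 l + 4 o$ ($x{\left(l,o \right)} = 4 \left(o - l\right) = - 4 l + 4 o$)
$f = - \frac{692243}{219679}$ ($f = \frac{-229703 - 462540}{450 + 219229} = - \frac{692243}{219679} \approx -3.1512$)
$\frac{1}{f + x{\left(n{\left(-30,a \right)},-302 \right)}} = \frac{1}{- \frac{692243}{219679} + \left(\left(-4\right) \left(-30\right) + 4 \left(-302\right)\right)} = \frac{1}{- \frac{692243}{219679} + \left(120 - 1208\right)} = \frac{1}{- \frac{692243}{219679} - 1088} = \frac{1}{- \frac{239702995}{219679}} = - \frac{219679}{239702995}$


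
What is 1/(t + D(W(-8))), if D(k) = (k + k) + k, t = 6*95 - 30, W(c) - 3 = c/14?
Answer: 7/3831 ≈ 0.0018272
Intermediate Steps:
W(c) = 3 + c/14
t = 540 (t = 570 - 30 = 540)
D(k) = 3*k (D(k) = 2*k + k = 3*k)
1/(t + D(W(-8))) = 1/(540 + 3*(3 + (1/14)*(-8))) = 1/(540 + 3*(3 - 4/7)) = 1/(540 + 3*(17/7)) = 1/(540 + 51/7) = 1/(3831/7) = 7/3831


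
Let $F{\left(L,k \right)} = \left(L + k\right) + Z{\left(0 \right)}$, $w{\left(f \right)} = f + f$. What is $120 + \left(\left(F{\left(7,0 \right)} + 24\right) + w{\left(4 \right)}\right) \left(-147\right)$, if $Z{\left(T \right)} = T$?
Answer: $-5613$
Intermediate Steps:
$w{\left(f \right)} = 2 f$
$F{\left(L,k \right)} = L + k$ ($F{\left(L,k \right)} = \left(L + k\right) + 0 = L + k$)
$120 + \left(\left(F{\left(7,0 \right)} + 24\right) + w{\left(4 \right)}\right) \left(-147\right) = 120 + \left(\left(\left(7 + 0\right) + 24\right) + 2 \cdot 4\right) \left(-147\right) = 120 + \left(\left(7 + 24\right) + 8\right) \left(-147\right) = 120 + \left(31 + 8\right) \left(-147\right) = 120 + 39 \left(-147\right) = 120 - 5733 = -5613$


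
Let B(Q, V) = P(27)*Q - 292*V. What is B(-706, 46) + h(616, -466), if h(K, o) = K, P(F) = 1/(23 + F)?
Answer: -320753/25 ≈ -12830.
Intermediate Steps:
B(Q, V) = -292*V + Q/50 (B(Q, V) = Q/(23 + 27) - 292*V = Q/50 - 292*V = -292*V + Q/50)
B(-706, 46) + h(616, -466) = (-292*46 + (1/50)*(-706)) + 616 = (-13432 - 353/25) + 616 = -336153/25 + 616 = -320753/25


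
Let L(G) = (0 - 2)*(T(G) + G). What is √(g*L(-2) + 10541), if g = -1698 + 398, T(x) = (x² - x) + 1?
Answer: √23541 ≈ 153.43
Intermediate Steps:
T(x) = 1 + x² - x
g = -1300
L(G) = -2 - 2*G² (L(G) = (0 - 2)*((1 + G² - G) + G) = -2*(1 + G²) = -2 - 2*G²)
√(g*L(-2) + 10541) = √(-1300*(-2 - 2*(-2)²) + 10541) = √(-1300*(-2 - 2*4) + 10541) = √(-1300*(-2 - 8) + 10541) = √(-1300*(-10) + 10541) = √(13000 + 10541) = √23541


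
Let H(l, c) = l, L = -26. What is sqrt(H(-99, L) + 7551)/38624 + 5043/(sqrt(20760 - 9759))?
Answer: 9*sqrt(23)/19312 + 1681*sqrt(11001)/3667 ≈ 48.083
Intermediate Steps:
sqrt(H(-99, L) + 7551)/38624 + 5043/(sqrt(20760 - 9759)) = sqrt(-99 + 7551)/38624 + 5043/(sqrt(20760 - 9759)) = sqrt(7452)*(1/38624) + 5043/(sqrt(11001)) = (18*sqrt(23))*(1/38624) + 5043*(sqrt(11001)/11001) = 9*sqrt(23)/19312 + 1681*sqrt(11001)/3667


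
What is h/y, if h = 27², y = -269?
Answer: -729/269 ≈ -2.7100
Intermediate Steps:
h = 729
h/y = 729/(-269) = 729*(-1/269) = -729/269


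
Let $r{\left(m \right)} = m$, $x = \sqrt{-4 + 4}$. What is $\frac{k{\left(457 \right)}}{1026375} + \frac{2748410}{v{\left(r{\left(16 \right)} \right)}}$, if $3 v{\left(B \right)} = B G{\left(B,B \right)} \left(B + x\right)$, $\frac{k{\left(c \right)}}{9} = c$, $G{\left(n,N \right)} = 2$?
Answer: $\frac{1410450007851}{87584000} \approx 16104.0$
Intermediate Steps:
$x = 0$ ($x = \sqrt{0} = 0$)
$k{\left(c \right)} = 9 c$
$v{\left(B \right)} = \frac{2 B^{2}}{3}$ ($v{\left(B \right)} = \frac{B 2 \left(B + 0\right)}{3} = \frac{B 2 B}{3} = \frac{2 B^{2}}{3}$)
$\frac{k{\left(457 \right)}}{1026375} + \frac{2748410}{v{\left(r{\left(16 \right)} \right)}} = \frac{9 \cdot 457}{1026375} + \frac{2748410}{\frac{2}{3} \cdot 16^{2}} = 4113 \cdot \frac{1}{1026375} + \frac{2748410}{\frac{2}{3} \cdot 256} = \frac{1371}{342125} + \frac{2748410}{\frac{512}{3}} = \frac{1371}{342125} + 2748410 \cdot \frac{3}{512} = \frac{1371}{342125} + \frac{4122615}{256} = \frac{1410450007851}{87584000}$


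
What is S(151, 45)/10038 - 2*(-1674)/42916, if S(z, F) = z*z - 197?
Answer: 125460061/53848851 ≈ 2.3299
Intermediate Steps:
S(z, F) = -197 + z**2 (S(z, F) = z**2 - 197 = -197 + z**2)
S(151, 45)/10038 - 2*(-1674)/42916 = (-197 + 151**2)/10038 - 2*(-1674)/42916 = (-197 + 22801)*(1/10038) + 3348*(1/42916) = 22604*(1/10038) + 837/10729 = 11302/5019 + 837/10729 = 125460061/53848851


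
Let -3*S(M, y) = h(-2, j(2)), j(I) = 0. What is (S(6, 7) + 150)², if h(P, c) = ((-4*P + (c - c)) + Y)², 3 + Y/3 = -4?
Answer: 78961/9 ≈ 8773.4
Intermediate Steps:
Y = -21 (Y = -9 + 3*(-4) = -9 - 12 = -21)
h(P, c) = (-21 - 4*P)² (h(P, c) = ((-4*P + (c - c)) - 21)² = ((-4*P + 0) - 21)² = (-4*P - 21)² = (-21 - 4*P)²)
S(M, y) = -169/3 (S(M, y) = -(21 + 4*(-2))²/3 = -(21 - 8)²/3 = -⅓*13² = -⅓*169 = -169/3)
(S(6, 7) + 150)² = (-169/3 + 150)² = (281/3)² = 78961/9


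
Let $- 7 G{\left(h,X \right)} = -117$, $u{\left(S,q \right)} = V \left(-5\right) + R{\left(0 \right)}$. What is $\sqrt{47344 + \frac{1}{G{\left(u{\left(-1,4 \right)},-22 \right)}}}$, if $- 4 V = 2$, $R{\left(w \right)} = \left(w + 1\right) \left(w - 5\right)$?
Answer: $\frac{\sqrt{72010315}}{39} \approx 217.59$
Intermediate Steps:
$R{\left(w \right)} = \left(1 + w\right) \left(-5 + w\right)$
$V = - \frac{1}{2}$ ($V = \left(- \frac{1}{4}\right) 2 = - \frac{1}{2} \approx -0.5$)
$u{\left(S,q \right)} = - \frac{5}{2}$ ($u{\left(S,q \right)} = \left(- \frac{1}{2}\right) \left(-5\right) - \left(5 - 0^{2}\right) = \frac{5}{2} + \left(-5 + 0 + 0\right) = \frac{5}{2} - 5 = - \frac{5}{2}$)
$G{\left(h,X \right)} = \frac{117}{7}$ ($G{\left(h,X \right)} = \left(- \frac{1}{7}\right) \left(-117\right) = \frac{117}{7}$)
$\sqrt{47344 + \frac{1}{G{\left(u{\left(-1,4 \right)},-22 \right)}}} = \sqrt{47344 + \frac{1}{\frac{117}{7}}} = \sqrt{47344 + \frac{7}{117}} = \sqrt{\frac{5539255}{117}} = \frac{\sqrt{72010315}}{39}$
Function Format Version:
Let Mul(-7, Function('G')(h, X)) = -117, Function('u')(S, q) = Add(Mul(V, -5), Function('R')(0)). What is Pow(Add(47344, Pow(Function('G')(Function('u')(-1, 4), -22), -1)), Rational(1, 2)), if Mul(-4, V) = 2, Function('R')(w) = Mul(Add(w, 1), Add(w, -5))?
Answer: Mul(Rational(1, 39), Pow(72010315, Rational(1, 2))) ≈ 217.59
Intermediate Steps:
Function('R')(w) = Mul(Add(1, w), Add(-5, w))
V = Rational(-1, 2) (V = Mul(Rational(-1, 4), 2) = Rational(-1, 2) ≈ -0.50000)
Function('u')(S, q) = Rational(-5, 2) (Function('u')(S, q) = Add(Mul(Rational(-1, 2), -5), Add(-5, Pow(0, 2), Mul(-4, 0))) = Add(Rational(5, 2), Add(-5, 0, 0)) = Add(Rational(5, 2), -5) = Rational(-5, 2))
Function('G')(h, X) = Rational(117, 7) (Function('G')(h, X) = Mul(Rational(-1, 7), -117) = Rational(117, 7))
Pow(Add(47344, Pow(Function('G')(Function('u')(-1, 4), -22), -1)), Rational(1, 2)) = Pow(Add(47344, Pow(Rational(117, 7), -1)), Rational(1, 2)) = Pow(Add(47344, Rational(7, 117)), Rational(1, 2)) = Pow(Rational(5539255, 117), Rational(1, 2)) = Mul(Rational(1, 39), Pow(72010315, Rational(1, 2)))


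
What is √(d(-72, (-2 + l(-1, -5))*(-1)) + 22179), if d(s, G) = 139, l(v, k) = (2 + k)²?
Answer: √22318 ≈ 149.39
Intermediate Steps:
√(d(-72, (-2 + l(-1, -5))*(-1)) + 22179) = √(139 + 22179) = √22318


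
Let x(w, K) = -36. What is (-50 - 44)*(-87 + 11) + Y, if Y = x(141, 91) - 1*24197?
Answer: -17089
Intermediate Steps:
Y = -24233 (Y = -36 - 1*24197 = -36 - 24197 = -24233)
(-50 - 44)*(-87 + 11) + Y = (-50 - 44)*(-87 + 11) - 24233 = -94*(-76) - 24233 = 7144 - 24233 = -17089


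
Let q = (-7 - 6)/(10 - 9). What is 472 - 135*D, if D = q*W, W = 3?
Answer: 5737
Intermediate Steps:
q = -13 (q = -13/1 = -13*1 = -13)
D = -39 (D = -13*3 = -39)
472 - 135*D = 472 - 135*(-39) = 472 + 5265 = 5737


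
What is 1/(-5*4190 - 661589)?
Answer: -1/682539 ≈ -1.4651e-6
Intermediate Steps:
1/(-5*4190 - 661589) = 1/(-20950 - 661589) = 1/(-682539) = -1/682539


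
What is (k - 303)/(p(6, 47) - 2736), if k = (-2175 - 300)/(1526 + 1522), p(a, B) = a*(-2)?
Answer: 102891/930656 ≈ 0.11056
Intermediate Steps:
p(a, B) = -2*a
k = -825/1016 (k = -2475/3048 = -2475*1/3048 = -825/1016 ≈ -0.81201)
(k - 303)/(p(6, 47) - 2736) = (-825/1016 - 303)/(-2*6 - 2736) = -308673/(1016*(-12 - 2736)) = -308673/1016/(-2748) = -308673/1016*(-1/2748) = 102891/930656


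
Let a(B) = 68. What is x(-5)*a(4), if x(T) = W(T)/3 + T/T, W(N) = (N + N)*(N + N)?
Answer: 7004/3 ≈ 2334.7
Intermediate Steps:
W(N) = 4*N² (W(N) = (2*N)*(2*N) = 4*N²)
x(T) = 1 + 4*T²/3 (x(T) = (4*T²)/3 + T/T = (4*T²)*(⅓) + 1 = 4*T²/3 + 1 = 1 + 4*T²/3)
x(-5)*a(4) = (1 + (4/3)*(-5)²)*68 = (1 + (4/3)*25)*68 = (1 + 100/3)*68 = (103/3)*68 = 7004/3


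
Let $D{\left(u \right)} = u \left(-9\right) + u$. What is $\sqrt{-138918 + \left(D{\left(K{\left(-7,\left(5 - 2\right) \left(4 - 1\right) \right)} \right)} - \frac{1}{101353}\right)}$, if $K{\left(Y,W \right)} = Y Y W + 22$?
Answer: $\frac{i \sqrt{1465074598418151}}{101353} \approx 377.65 i$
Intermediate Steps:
$K{\left(Y,W \right)} = 22 + W Y^{2}$ ($K{\left(Y,W \right)} = Y^{2} W + 22 = W Y^{2} + 22 = 22 + W Y^{2}$)
$D{\left(u \right)} = - 8 u$ ($D{\left(u \right)} = - 9 u + u = - 8 u$)
$\sqrt{-138918 + \left(D{\left(K{\left(-7,\left(5 - 2\right) \left(4 - 1\right) \right)} \right)} - \frac{1}{101353}\right)} = \sqrt{-138918 - \left(\frac{1}{101353} + 8 \left(22 + \left(5 - 2\right) \left(4 - 1\right) \left(-7\right)^{2}\right)\right)} = \sqrt{-138918 - \left(\frac{1}{101353} + 8 \left(22 + 3 \cdot 3 \cdot 49\right)\right)} = \sqrt{-138918 - \left(\frac{1}{101353} + 8 \left(22 + 9 \cdot 49\right)\right)} = \sqrt{-138918 - \left(\frac{1}{101353} + 8 \left(22 + 441\right)\right)} = \sqrt{-138918 - \frac{375411513}{101353}} = \sqrt{- \frac{14455167567}{101353}} = \frac{i \sqrt{1465074598418151}}{101353}$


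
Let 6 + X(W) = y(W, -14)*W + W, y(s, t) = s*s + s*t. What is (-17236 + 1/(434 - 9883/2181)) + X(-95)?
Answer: -937665742421/936671 ≈ -1.0011e+6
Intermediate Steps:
y(s, t) = s² + s*t
X(W) = -6 + W + W²*(-14 + W) (X(W) = -6 + ((W*(W - 14))*W + W) = -6 + ((W*(-14 + W))*W + W) = -6 + (W²*(-14 + W) + W) = -6 + (W + W²*(-14 + W)) = -6 + W + W²*(-14 + W))
(-17236 + 1/(434 - 9883/2181)) + X(-95) = (-17236 + 1/(434 - 9883/2181)) + (-6 - 95 + (-95)²*(-14 - 95)) = (-17236 + 1/(434 - 9883*1/2181)) + (-6 - 95 + 9025*(-109)) = (-17236 + 1/(434 - 9883/2181)) + (-6 - 95 - 983725) = (-17236 + 1/(936671/2181)) - 983826 = (-17236 + 2181/936671) - 983826 = -16144459175/936671 - 983826 = -937665742421/936671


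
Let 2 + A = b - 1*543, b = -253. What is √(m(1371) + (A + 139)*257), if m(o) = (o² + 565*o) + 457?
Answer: 15*√11046 ≈ 1576.5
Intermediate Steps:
A = -798 (A = -2 + (-253 - 1*543) = -2 + (-253 - 543) = -2 - 796 = -798)
m(o) = 457 + o² + 565*o
√(m(1371) + (A + 139)*257) = √((457 + 1371² + 565*1371) + (-798 + 139)*257) = √((457 + 1879641 + 774615) - 659*257) = √(2654713 - 169363) = √2485350 = 15*√11046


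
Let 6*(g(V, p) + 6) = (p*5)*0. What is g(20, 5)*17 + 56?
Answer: -46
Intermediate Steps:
g(V, p) = -6 (g(V, p) = -6 + ((p*5)*0)/6 = -6 + ((5*p)*0)/6 = -6 + (1/6)*0 = -6 + 0 = -6)
g(20, 5)*17 + 56 = -6*17 + 56 = -102 + 56 = -46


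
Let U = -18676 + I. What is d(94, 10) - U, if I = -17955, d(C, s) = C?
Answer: 36725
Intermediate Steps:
U = -36631 (U = -18676 - 17955 = -36631)
d(94, 10) - U = 94 - 1*(-36631) = 94 + 36631 = 36725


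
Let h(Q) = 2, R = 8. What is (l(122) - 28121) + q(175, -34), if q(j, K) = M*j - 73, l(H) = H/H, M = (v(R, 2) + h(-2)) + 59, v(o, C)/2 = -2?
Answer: -18218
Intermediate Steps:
v(o, C) = -4 (v(o, C) = 2*(-2) = -4)
M = 57 (M = (-4 + 2) + 59 = -2 + 59 = 57)
l(H) = 1
q(j, K) = -73 + 57*j (q(j, K) = 57*j - 73 = -73 + 57*j)
(l(122) - 28121) + q(175, -34) = (1 - 28121) + (-73 + 57*175) = -28120 + (-73 + 9975) = -28120 + 9902 = -18218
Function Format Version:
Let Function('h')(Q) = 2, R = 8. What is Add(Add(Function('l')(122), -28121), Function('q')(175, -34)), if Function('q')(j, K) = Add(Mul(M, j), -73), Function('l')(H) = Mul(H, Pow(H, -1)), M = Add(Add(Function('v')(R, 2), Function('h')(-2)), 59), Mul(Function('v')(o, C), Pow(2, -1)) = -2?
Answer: -18218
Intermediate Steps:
Function('v')(o, C) = -4 (Function('v')(o, C) = Mul(2, -2) = -4)
M = 57 (M = Add(Add(-4, 2), 59) = Add(-2, 59) = 57)
Function('l')(H) = 1
Function('q')(j, K) = Add(-73, Mul(57, j)) (Function('q')(j, K) = Add(Mul(57, j), -73) = Add(-73, Mul(57, j)))
Add(Add(Function('l')(122), -28121), Function('q')(175, -34)) = Add(Add(1, -28121), Add(-73, Mul(57, 175))) = Add(-28120, Add(-73, 9975)) = Add(-28120, 9902) = -18218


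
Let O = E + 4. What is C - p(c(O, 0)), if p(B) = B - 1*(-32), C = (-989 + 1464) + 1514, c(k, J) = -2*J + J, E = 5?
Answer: 1957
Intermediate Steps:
O = 9 (O = 5 + 4 = 9)
c(k, J) = -J
C = 1989 (C = 475 + 1514 = 1989)
p(B) = 32 + B (p(B) = B + 32 = 32 + B)
C - p(c(O, 0)) = 1989 - (32 - 1*0) = 1989 - (32 + 0) = 1989 - 1*32 = 1989 - 32 = 1957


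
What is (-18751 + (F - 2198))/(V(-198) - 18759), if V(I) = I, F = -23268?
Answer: 14739/6319 ≈ 2.3325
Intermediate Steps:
(-18751 + (F - 2198))/(V(-198) - 18759) = (-18751 + (-23268 - 2198))/(-198 - 18759) = (-18751 - 25466)/(-18957) = -44217*(-1/18957) = 14739/6319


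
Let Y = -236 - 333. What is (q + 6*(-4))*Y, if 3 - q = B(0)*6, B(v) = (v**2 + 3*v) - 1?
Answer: 8535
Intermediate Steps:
B(v) = -1 + v**2 + 3*v
Y = -569
q = 9 (q = 3 - (-1 + 0**2 + 3*0)*6 = 3 - (-1 + 0 + 0)*6 = 3 - (-1)*6 = 3 - 1*(-6) = 3 + 6 = 9)
(q + 6*(-4))*Y = (9 + 6*(-4))*(-569) = (9 - 24)*(-569) = -15*(-569) = 8535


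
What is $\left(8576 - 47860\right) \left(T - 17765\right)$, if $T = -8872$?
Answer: $1046407908$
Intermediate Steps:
$\left(8576 - 47860\right) \left(T - 17765\right) = \left(8576 - 47860\right) \left(-8872 - 17765\right) = \left(-39284\right) \left(-26637\right) = 1046407908$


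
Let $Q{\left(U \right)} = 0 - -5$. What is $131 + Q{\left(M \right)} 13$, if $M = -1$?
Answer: $196$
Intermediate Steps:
$Q{\left(U \right)} = 5$ ($Q{\left(U \right)} = 0 + 5 = 5$)
$131 + Q{\left(M \right)} 13 = 131 + 5 \cdot 13 = 131 + 65 = 196$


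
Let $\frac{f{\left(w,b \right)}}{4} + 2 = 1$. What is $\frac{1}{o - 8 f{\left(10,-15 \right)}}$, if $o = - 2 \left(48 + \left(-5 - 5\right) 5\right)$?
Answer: $\frac{1}{36} \approx 0.027778$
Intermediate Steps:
$f{\left(w,b \right)} = -4$ ($f{\left(w,b \right)} = -8 + 4 \cdot 1 = -8 + 4 = -4$)
$o = 4$ ($o = - 2 \left(48 - 50\right) = \left(-2\right) \left(-2\right) = 4$)
$\frac{1}{o - 8 f{\left(10,-15 \right)}} = \frac{1}{4 - -32} = \frac{1}{4 + 32} = \frac{1}{36}$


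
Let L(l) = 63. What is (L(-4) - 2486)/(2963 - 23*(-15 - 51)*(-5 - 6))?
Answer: 2423/13735 ≈ 0.17641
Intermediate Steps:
(L(-4) - 2486)/(2963 - 23*(-15 - 51)*(-5 - 6)) = (63 - 2486)/(2963 - 23*(-15 - 51)*(-5 - 6)) = -2423/(2963 - (-1518)*(-11)) = -2423/(2963 - 23*726) = -2423/(2963 - 16698) = -2423/(-13735) = -2423*(-1/13735) = 2423/13735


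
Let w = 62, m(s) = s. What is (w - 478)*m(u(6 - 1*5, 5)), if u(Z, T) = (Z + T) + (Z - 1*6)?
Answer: -416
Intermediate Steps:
u(Z, T) = -6 + T + 2*Z (u(Z, T) = (T + Z) + (Z - 6) = (T + Z) + (-6 + Z) = -6 + T + 2*Z)
(w - 478)*m(u(6 - 1*5, 5)) = (62 - 478)*(-6 + 5 + 2*(6 - 1*5)) = -416*(-6 + 5 + 2*(6 - 5)) = -416*(-6 + 5 + 2*1) = -416*(-6 + 5 + 2) = -416*1 = -416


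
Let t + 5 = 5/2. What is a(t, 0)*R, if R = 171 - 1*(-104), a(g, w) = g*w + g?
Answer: -1375/2 ≈ -687.50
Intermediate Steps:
t = -5/2 (t = -5 + 5/2 = -5/2 ≈ -2.5000)
a(g, w) = g + g*w
R = 275 (R = 171 + 104 = 275)
a(t, 0)*R = -5*(1 + 0)/2*275 = -5/2*1*275 = -5/2*275 = -1375/2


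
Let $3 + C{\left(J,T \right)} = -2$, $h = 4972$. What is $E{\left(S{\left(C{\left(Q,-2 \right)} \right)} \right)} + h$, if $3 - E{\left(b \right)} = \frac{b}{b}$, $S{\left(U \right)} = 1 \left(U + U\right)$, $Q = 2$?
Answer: $4974$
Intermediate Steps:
$C{\left(J,T \right)} = -5$ ($C{\left(J,T \right)} = -3 - 2 = -5$)
$S{\left(U \right)} = 2 U$ ($S{\left(U \right)} = 1 \cdot 2 U = 2 U$)
$E{\left(b \right)} = 2$ ($E{\left(b \right)} = 3 - \frac{b}{b} = 3 - 1 = 2$)
$E{\left(S{\left(C{\left(Q,-2 \right)} \right)} \right)} + h = 2 + 4972 = 4974$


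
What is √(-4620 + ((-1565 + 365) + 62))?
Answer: I*√5758 ≈ 75.881*I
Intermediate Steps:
√(-4620 + ((-1565 + 365) + 62)) = √(-4620 + (-1200 + 62)) = √(-4620 - 1138) = √(-5758) = I*√5758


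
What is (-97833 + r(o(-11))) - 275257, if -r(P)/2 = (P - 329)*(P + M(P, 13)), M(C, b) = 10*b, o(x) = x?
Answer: -292170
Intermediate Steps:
r(P) = -2*(-329 + P)*(130 + P) (r(P) = -2*(P - 329)*(P + 10*13) = -2*(-329 + P)*(P + 130) = -2*(-329 + P)*(130 + P))
(-97833 + r(o(-11))) - 275257 = (-97833 + (85540 - 2*(-11)² + 398*(-11))) - 275257 = (-97833 + (85540 - 2*121 - 4378)) - 275257 = (-97833 + (85540 - 242 - 4378)) - 275257 = (-97833 + 80920) - 275257 = -16913 - 275257 = -292170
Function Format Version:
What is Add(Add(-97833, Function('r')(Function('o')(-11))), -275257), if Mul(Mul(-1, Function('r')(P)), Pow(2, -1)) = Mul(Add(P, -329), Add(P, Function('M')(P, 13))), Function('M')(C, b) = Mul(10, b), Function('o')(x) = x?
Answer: -292170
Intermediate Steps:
Function('r')(P) = Mul(-2, Add(-329, P), Add(130, P)) (Function('r')(P) = Mul(-2, Mul(Add(P, -329), Add(P, Mul(10, 13)))) = Mul(-2, Mul(Add(-329, P), Add(P, 130))) = Mul(-2, Mul(Add(-329, P), Add(130, P))) = Mul(-2, Add(-329, P), Add(130, P)))
Add(Add(-97833, Function('r')(Function('o')(-11))), -275257) = Add(Add(-97833, Add(85540, Mul(-2, Pow(-11, 2)), Mul(398, -11))), -275257) = Add(Add(-97833, Add(85540, Mul(-2, 121), -4378)), -275257) = Add(Add(-97833, Add(85540, -242, -4378)), -275257) = Add(Add(-97833, 80920), -275257) = Add(-16913, -275257) = -292170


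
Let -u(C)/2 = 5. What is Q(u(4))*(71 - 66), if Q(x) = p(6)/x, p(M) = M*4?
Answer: -12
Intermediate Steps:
u(C) = -10 (u(C) = -2*5 = -10)
p(M) = 4*M
Q(x) = 24/x (Q(x) = (4*6)/x = 24/x)
Q(u(4))*(71 - 66) = (24/(-10))*(71 - 66) = (24*(-1/10))*5 = -12/5*5 = -12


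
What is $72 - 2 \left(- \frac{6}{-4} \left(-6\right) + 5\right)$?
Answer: $80$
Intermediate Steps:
$72 - 2 \left(- \frac{6}{-4} \left(-6\right) + 5\right) = 72 - 2 \left(\left(-6\right) \left(- \frac{1}{4}\right) \left(-6\right) + 5\right) = 72 - 2 \left(\frac{3}{2} \left(-6\right) + 5\right) = 72 - 2 \left(-9 + 5\right) = 72 - -8 = 72 + 8 = 80$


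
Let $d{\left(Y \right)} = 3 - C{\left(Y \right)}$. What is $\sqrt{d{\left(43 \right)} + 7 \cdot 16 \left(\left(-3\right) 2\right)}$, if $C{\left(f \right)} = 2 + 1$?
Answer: $4 i \sqrt{42} \approx 25.923 i$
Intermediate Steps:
$C{\left(f \right)} = 3$
$d{\left(Y \right)} = 0$ ($d{\left(Y \right)} = 3 - 3 = 0$)
$\sqrt{d{\left(43 \right)} + 7 \cdot 16 \left(\left(-3\right) 2\right)} = \sqrt{0 + 7 \cdot 16 \left(\left(-3\right) 2\right)} = \sqrt{0 + 112 \left(-6\right)} = \sqrt{0 - 672} = \sqrt{-672} = 4 i \sqrt{42}$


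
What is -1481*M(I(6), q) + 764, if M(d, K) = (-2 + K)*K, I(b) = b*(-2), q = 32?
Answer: -1420996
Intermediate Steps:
I(b) = -2*b
M(d, K) = K*(-2 + K)
-1481*M(I(6), q) + 764 = -47392*(-2 + 32) + 764 = -47392*30 + 764 = -1481*960 + 764 = -1421760 + 764 = -1420996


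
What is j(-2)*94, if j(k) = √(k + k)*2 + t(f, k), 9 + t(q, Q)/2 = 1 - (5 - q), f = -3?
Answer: -3008 + 376*I ≈ -3008.0 + 376.0*I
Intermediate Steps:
t(q, Q) = -26 + 2*q (t(q, Q) = -18 + 2*(1 - (5 - q)) = -18 + 2*(1 + (-5 + q)) = -18 + 2*(-4 + q) = -18 + (-8 + 2*q) = -26 + 2*q)
j(k) = -32 + 2*√2*√k (j(k) = √(k + k)*2 + (-26 + 2*(-3)) = √(2*k)*2 + (-26 - 6) = (√2*√k)*2 - 32 = 2*√2*√k - 32 = -32 + 2*√2*√k)
j(-2)*94 = (-32 + 2*√2*√(-2))*94 = (-32 + 2*√2*(I*√2))*94 = (-32 + 4*I)*94 = -3008 + 376*I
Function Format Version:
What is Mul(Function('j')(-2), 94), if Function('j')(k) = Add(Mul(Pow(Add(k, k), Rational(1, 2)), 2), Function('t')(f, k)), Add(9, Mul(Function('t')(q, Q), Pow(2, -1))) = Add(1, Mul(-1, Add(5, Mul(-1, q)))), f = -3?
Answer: Add(-3008, Mul(376, I)) ≈ Add(-3008.0, Mul(376.00, I))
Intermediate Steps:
Function('t')(q, Q) = Add(-26, Mul(2, q)) (Function('t')(q, Q) = Add(-18, Mul(2, Add(1, Mul(-1, Add(5, Mul(-1, q)))))) = Add(-18, Mul(2, Add(1, Add(-5, q)))) = Add(-18, Mul(2, Add(-4, q))) = Add(-18, Add(-8, Mul(2, q))) = Add(-26, Mul(2, q)))
Function('j')(k) = Add(-32, Mul(2, Pow(2, Rational(1, 2)), Pow(k, Rational(1, 2)))) (Function('j')(k) = Add(Mul(Pow(Add(k, k), Rational(1, 2)), 2), Add(-26, Mul(2, -3))) = Add(Mul(Pow(Mul(2, k), Rational(1, 2)), 2), Add(-26, -6)) = Add(Mul(Mul(Pow(2, Rational(1, 2)), Pow(k, Rational(1, 2))), 2), -32) = Add(Mul(2, Pow(2, Rational(1, 2)), Pow(k, Rational(1, 2))), -32) = Add(-32, Mul(2, Pow(2, Rational(1, 2)), Pow(k, Rational(1, 2)))))
Mul(Function('j')(-2), 94) = Mul(Add(-32, Mul(2, Pow(2, Rational(1, 2)), Pow(-2, Rational(1, 2)))), 94) = Mul(Add(-32, Mul(2, Pow(2, Rational(1, 2)), Mul(I, Pow(2, Rational(1, 2))))), 94) = Mul(Add(-32, Mul(4, I)), 94) = Add(-3008, Mul(376, I))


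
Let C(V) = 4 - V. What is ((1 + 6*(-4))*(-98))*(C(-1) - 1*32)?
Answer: -60858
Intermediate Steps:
((1 + 6*(-4))*(-98))*(C(-1) - 1*32) = ((1 + 6*(-4))*(-98))*((4 - 1*(-1)) - 1*32) = ((1 - 24)*(-98))*((4 + 1) - 32) = (-23*(-98))*(5 - 32) = 2254*(-27) = -60858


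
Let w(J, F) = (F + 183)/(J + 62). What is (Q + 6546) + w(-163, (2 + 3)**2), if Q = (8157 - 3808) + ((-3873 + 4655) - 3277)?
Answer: 848192/101 ≈ 8397.9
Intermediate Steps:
w(J, F) = (183 + F)/(62 + J)
Q = 1854 (Q = 4349 + (782 - 3277) = 4349 - 2495 = 1854)
(Q + 6546) + w(-163, (2 + 3)**2) = (1854 + 6546) + (183 + (2 + 3)**2)/(62 - 163) = 8400 + (183 + 5**2)/(-101) = 8400 - (183 + 25)/101 = 8400 - 1/101*208 = 8400 - 208/101 = 848192/101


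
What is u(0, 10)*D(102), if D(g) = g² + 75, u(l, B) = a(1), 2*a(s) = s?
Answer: 10479/2 ≈ 5239.5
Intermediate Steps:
a(s) = s/2
u(l, B) = ½ (u(l, B) = (½)*1 = ½)
D(g) = 75 + g²
u(0, 10)*D(102) = (75 + 102²)/2 = (75 + 10404)/2 = (½)*10479 = 10479/2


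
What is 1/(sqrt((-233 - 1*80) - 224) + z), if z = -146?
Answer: -146/21853 - I*sqrt(537)/21853 ≈ -0.006681 - 0.0010604*I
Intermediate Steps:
1/(sqrt((-233 - 1*80) - 224) + z) = 1/(sqrt((-233 - 1*80) - 224) - 146) = 1/(sqrt((-233 - 80) - 224) - 146) = 1/(sqrt(-313 - 224) - 146) = 1/(sqrt(-537) - 146) = 1/(I*sqrt(537) - 146) = 1/(-146 + I*sqrt(537))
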